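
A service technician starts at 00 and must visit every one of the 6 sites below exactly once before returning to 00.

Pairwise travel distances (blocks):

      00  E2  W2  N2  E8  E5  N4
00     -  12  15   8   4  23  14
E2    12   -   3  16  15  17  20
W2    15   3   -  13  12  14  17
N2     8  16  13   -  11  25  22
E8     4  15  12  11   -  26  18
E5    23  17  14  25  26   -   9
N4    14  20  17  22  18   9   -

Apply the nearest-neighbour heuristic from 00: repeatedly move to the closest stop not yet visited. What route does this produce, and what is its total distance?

00 → [E8:4 / N2:8 / E2:12 / N4:14 / W2:15 / E5:23] → E8 (4)
E8 → [N2:11 / W2:12 / E2:15 / N4:18 / E5:26] → N2 (11)
N2 → [W2:13 / E2:16 / N4:22 / E5:25] → W2 (13)
W2 → [E2:3 / E5:14 / N4:17] → E2 (3)
E2 → [E5:17 / N4:20] → E5 (17)
E5 → [N4:9] → N4 (9)
Return N4→00: 14.
Total = 4 + 11 + 13 + 3 + 17 + 9 + 14 = 71.

Total distance 71 blocks via the nearest-neighbour route 00 → E8 → N2 → W2 → E2 → E5 → N4 → 00.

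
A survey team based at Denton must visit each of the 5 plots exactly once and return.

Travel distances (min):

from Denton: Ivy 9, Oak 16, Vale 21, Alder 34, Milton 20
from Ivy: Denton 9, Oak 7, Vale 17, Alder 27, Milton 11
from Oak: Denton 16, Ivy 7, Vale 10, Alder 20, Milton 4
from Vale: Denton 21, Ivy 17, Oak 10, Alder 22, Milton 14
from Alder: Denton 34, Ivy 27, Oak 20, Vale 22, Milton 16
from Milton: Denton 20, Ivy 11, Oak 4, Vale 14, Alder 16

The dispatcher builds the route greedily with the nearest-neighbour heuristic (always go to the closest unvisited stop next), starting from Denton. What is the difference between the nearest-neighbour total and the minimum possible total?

Excess over optimum: 11 min.

Denton: Ivy=9, Oak=16, Milton=20, Vale=21, Alder=34 ⇒ Ivy
Ivy: Oak=7, Milton=11, Vale=17, Alder=27 ⇒ Oak
Oak: Milton=4, Vale=10, Alder=20 ⇒ Milton
Milton: Vale=14, Alder=16 ⇒ Vale
Vale: Alder=22 ⇒ Alder
NN route Denton → Ivy → Oak → Milton → Vale → Alder → Denton costs 90.
Optimal: Denton → Ivy → Oak → Milton → Alder → Vale → Denton costs 79 (by enumerating all 60 distinct tours).
Excess = 90 − 79 = 11.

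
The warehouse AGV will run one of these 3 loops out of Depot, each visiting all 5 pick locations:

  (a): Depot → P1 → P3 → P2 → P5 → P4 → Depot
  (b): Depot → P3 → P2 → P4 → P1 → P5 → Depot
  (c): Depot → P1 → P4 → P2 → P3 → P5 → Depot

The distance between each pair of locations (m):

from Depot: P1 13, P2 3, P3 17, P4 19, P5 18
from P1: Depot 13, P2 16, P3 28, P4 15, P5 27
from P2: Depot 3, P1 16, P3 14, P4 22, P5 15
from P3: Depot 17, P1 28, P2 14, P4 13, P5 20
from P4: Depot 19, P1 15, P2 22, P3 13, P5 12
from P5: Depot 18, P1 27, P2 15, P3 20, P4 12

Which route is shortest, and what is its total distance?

(a): 13 + 28 + 14 + 15 + 12 + 19 = 101
(b): 17 + 14 + 22 + 15 + 27 + 18 = 113
(c): 13 + 15 + 22 + 14 + 20 + 18 = 102

101 m — (a) is the shortest.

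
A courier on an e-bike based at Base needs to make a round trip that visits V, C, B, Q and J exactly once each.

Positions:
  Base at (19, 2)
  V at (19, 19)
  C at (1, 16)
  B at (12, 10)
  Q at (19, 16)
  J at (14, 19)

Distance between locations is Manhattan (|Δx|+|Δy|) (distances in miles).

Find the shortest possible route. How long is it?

70 miles — the shortest possible round trip.

Base - V - C - B - Q - J - Base: 17+21+17+13+8+22 = 98
Base - V - C - B - J - Q - Base: 17+21+17+11+8+14 = 88
Base - V - C - Q - B - J - Base: 17+21+18+13+11+22 = 102
Base - V - C - Q - J - B - Base: 17+21+18+8+11+15 = 90
Base - V - C - J - B - Q - Base: 17+21+16+11+13+14 = 92
Base - V - C - J - Q - B - Base: 17+21+16+8+13+15 = 90
Base - V - B - C - Q - J - Base: 17+16+17+18+8+22 = 98
Base - V - B - C - J - Q - Base: 17+16+17+16+8+14 = 88
Base - V - B - Q - C - J - Base: 17+16+13+18+16+22 = 102
Base - V - B - Q - J - C - Base: 17+16+13+8+16+32 = 102
Base - V - B - J - C - Q - Base: 17+16+11+16+18+14 = 92
Base - V - B - J - Q - C - Base: 17+16+11+8+18+32 = 102
Base - V - Q - C - B - J - Base: 17+3+18+17+11+22 = 88
Base - V - Q - C - J - B - Base: 17+3+18+16+11+15 = 80
… (46 more)
Base - B - C - J - V - Q - Base: 15+17+16+5+3+14 = 70  ← best
The minimum is 70.
One optimal route: Base → B → C → J → V → Q → Base (or its reverse).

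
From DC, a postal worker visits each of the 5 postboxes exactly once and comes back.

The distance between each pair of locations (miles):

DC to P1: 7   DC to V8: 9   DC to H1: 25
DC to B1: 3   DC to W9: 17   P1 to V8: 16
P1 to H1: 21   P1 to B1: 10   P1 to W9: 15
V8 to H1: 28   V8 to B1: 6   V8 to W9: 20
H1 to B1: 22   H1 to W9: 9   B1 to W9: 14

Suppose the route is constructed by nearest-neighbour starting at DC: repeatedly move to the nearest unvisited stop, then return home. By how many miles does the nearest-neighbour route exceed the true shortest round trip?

8 miles longer than the optimal tour.

From DC: B1=3, P1=7, V8=9, W9=17, H1=25 → choose B1 (3).
From B1: V8=6, P1=10, W9=14, H1=22 → choose V8 (6).
From V8: P1=16, W9=20, H1=28 → choose P1 (16).
From P1: W9=15, H1=21 → choose W9 (15).
From W9: H1=9 → choose H1 (9).
NN route DC → B1 → V8 → P1 → W9 → H1 → DC costs 74.
Optimal: DC → P1 → H1 → W9 → V8 → B1 → DC costs 66 (by enumerating all 60 distinct tours).
Excess = 74 − 66 = 8.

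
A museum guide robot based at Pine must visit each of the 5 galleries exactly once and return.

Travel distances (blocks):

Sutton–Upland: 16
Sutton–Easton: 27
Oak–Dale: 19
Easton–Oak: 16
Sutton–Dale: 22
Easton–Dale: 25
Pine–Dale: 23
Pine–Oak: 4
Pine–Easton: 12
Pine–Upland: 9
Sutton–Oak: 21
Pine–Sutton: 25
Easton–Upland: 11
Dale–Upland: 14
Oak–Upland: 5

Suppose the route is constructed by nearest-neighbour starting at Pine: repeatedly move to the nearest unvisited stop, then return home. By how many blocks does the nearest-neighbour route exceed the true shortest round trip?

Excess over optimum: 8 blocks.

From Pine: Oak=4, Upland=9, Easton=12, Dale=23, Sutton=25 → choose Oak (4).
From Oak: Upland=5, Easton=16, Dale=19, Sutton=21 → choose Upland (5).
From Upland: Easton=11, Dale=14, Sutton=16 → choose Easton (11).
From Easton: Dale=25, Sutton=27 → choose Dale (25).
From Dale: Sutton=22 → choose Sutton (22).
NN route Pine → Oak → Upland → Easton → Dale → Sutton → Pine costs 92.
Optimal: Pine → Easton → Sutton → Dale → Upland → Oak → Pine costs 84 (by enumerating all 60 distinct tours).
Excess = 92 − 84 = 8.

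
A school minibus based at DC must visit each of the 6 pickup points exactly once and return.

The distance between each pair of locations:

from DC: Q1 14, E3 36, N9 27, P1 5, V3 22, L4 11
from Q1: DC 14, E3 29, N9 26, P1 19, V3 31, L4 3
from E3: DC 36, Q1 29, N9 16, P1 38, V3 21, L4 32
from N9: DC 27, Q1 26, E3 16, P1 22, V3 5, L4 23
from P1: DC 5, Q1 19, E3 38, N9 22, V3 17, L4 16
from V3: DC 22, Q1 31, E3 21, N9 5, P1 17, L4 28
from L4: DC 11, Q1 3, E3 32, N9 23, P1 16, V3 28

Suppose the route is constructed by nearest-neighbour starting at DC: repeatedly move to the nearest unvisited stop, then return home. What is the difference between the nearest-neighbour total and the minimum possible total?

DC: P1=5, L4=11, Q1=14, V3=22, N9=27, E3=36 ⇒ P1
P1: L4=16, V3=17, Q1=19, N9=22, E3=38 ⇒ L4
L4: Q1=3, N9=23, V3=28, E3=32 ⇒ Q1
Q1: N9=26, E3=29, V3=31 ⇒ N9
N9: V3=5, E3=16 ⇒ V3
V3: E3=21 ⇒ E3
NN route DC → P1 → L4 → Q1 → N9 → V3 → E3 → DC costs 112.
Optimal: DC → P1 → V3 → N9 → E3 → Q1 → L4 → DC costs 86 (by enumerating all 360 distinct tours).
Excess = 112 − 86 = 26.

The nearest-neighbour route is 26 longer than optimal.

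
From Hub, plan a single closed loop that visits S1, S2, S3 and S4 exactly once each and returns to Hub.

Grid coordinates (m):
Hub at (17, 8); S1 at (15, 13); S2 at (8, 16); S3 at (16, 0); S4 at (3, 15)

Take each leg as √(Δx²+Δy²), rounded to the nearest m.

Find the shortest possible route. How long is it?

Hub→S1→S2→S3→S4→Hub: 5+8+18+20+16 = 67
Hub→S1→S2→S4→S3→Hub: 5+8+5+20+8 = 46
Hub→S1→S3→S2→S4→Hub: 5+13+18+5+16 = 57
Hub→S1→S3→S4→S2→Hub: 5+13+20+5+12 = 55
Hub→S1→S4→S2→S3→Hub: 5+12+5+18+8 = 48
Hub→S1→S4→S3→S2→Hub: 5+12+20+18+12 = 67
Hub→S2→S1→S3→S4→Hub: 12+8+13+20+16 = 69
Hub→S2→S1→S4→S3→Hub: 12+8+12+20+8 = 60
Hub→S2→S3→S1→S4→Hub: 12+18+13+12+16 = 71
Hub→S2→S4→S1→S3→Hub: 12+5+12+13+8 = 50
Hub→S3→S1→S2→S4→Hub: 8+13+8+5+16 = 50
Hub→S3→S2→S1→S4→Hub: 8+18+8+12+16 = 62
The minimum is 46.
One optimal route: Hub → S1 → S2 → S4 → S3 → Hub (or its reverse).

46 m — the shortest possible round trip.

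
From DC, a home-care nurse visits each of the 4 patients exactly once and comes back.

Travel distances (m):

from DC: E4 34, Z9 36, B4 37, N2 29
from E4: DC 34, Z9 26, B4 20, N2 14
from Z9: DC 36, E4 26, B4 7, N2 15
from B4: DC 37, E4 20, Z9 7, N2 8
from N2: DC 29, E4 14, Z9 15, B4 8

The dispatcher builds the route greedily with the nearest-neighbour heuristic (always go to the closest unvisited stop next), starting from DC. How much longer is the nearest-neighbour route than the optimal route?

Excess over optimum: 5 m.

From DC: N2=29, E4=34, Z9=36, B4=37 → choose N2 (29).
From N2: B4=8, E4=14, Z9=15 → choose B4 (8).
From B4: Z9=7, E4=20 → choose Z9 (7).
From Z9: E4=26 → choose E4 (26).
NN route DC → N2 → B4 → Z9 → E4 → DC costs 104.
Optimal: DC → E4 → N2 → B4 → Z9 → DC costs 99 (by enumerating all 12 distinct tours).
Excess = 104 − 99 = 5.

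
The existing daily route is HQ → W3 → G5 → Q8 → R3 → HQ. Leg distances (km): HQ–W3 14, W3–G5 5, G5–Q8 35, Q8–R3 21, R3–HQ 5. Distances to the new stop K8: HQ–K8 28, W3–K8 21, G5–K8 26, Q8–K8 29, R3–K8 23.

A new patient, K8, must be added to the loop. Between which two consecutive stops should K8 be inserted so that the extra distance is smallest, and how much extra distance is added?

Minimum extra distance: 20 km, inserting K8 between G5 and Q8.

Insertion cost between consecutive stops i–j is d(i,K8) + d(K8,j) − d(i,j):
  between HQ and W3: 28 + 21 − 14 = 35
  between W3 and G5: 21 + 26 − 5 = 42
  between G5 and Q8: 26 + 29 − 35 = 20
  between Q8 and R3: 29 + 23 − 21 = 31
  between R3 and HQ: 23 + 28 − 5 = 46
Cheapest insertion is between G5 and Q8, adding 20.
New total = 80 + 20 = 100.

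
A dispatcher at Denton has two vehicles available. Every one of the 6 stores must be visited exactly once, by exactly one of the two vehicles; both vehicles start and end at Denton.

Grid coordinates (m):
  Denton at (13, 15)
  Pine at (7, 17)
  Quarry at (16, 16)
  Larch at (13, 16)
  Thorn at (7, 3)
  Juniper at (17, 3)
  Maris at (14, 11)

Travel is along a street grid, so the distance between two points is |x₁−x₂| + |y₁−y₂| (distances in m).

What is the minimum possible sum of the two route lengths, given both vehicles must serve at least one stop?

There are 2^5 − 1 = 31 ways to divide the 6 stops into two non-empty groups. For each, the best each vehicle can do is its own shortest tour through its group:
  {Pine} + {Quarry, Larch, Thorn, Juniper, Maris}: 16 + 48 = 64
  {Quarry} + {Pine, Larch, Thorn, Juniper, Maris}: 8 + 48 = 56
  {Pine, Quarry} + {Larch, Thorn, Juniper, Maris}: 22 + 46 = 68
  {Larch} + {Pine, Quarry, Thorn, Juniper, Maris}: 2 + 54 = 56
  {Pine, Larch} + {Quarry, Thorn, Juniper, Maris}: 16 + 48 = 64
  {Quarry, Larch} + {Pine, Thorn, Juniper, Maris}: 8 + 48 = 56
  … (31 splits in total)
Best: vehicle 1 Denton → Quarry → Denton = 8; vehicle 2 Denton → Larch → Pine → Thorn → Juniper → Maris → Denton = 48; combined 56.

Minimum combined distance: 56 m.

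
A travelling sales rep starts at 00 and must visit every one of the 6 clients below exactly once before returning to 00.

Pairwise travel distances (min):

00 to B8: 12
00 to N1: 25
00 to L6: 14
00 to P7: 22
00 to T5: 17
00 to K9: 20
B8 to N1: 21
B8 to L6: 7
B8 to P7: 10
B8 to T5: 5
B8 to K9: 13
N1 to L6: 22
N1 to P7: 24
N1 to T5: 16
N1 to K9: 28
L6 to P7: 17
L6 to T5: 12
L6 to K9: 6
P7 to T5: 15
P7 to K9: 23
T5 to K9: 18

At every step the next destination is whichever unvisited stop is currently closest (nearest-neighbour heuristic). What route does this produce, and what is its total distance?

At 00 the remaining stops are B8 12, L6 14, T5 17, K9 20, P7 22, N1 25; go to B8.
At B8 the remaining stops are T5 5, L6 7, P7 10, K9 13, N1 21; go to T5.
At T5 the remaining stops are L6 12, P7 15, N1 16, K9 18; go to L6.
At L6 the remaining stops are K9 6, P7 17, N1 22; go to K9.
At K9 the remaining stops are P7 23, N1 28; go to P7.
At P7 the remaining stops are N1 24; go to N1.
Return N1→00: 25.
Total = 12 + 5 + 12 + 6 + 23 + 24 + 25 = 107.

Nearest-neighbour total = 107 min; route 00 → B8 → T5 → L6 → K9 → P7 → N1 → 00.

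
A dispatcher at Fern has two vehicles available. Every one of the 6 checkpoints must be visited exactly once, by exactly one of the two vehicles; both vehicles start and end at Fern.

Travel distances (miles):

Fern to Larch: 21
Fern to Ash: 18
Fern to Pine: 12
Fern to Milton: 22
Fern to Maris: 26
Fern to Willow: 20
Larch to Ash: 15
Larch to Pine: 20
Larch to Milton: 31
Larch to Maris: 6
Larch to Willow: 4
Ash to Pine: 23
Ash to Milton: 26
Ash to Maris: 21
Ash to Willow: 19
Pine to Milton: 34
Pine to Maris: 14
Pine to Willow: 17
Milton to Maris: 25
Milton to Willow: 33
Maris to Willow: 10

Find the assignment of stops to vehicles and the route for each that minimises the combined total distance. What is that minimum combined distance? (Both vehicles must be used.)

Minimum combined distance: 117 miles.

Check every non-empty split of the stops between the two vehicles; for each half take its own optimal tour:
  {Larch} + {Ash, Pine, Milton, Maris, Willow}: 42 + 103 = 145
  {Ash} + {Larch, Pine, Milton, Maris, Willow}: 36 + 86 = 122
  {Larch, Ash} + {Pine, Milton, Maris, Willow}: 54 + 86 = 140
  {Pine} + {Larch, Ash, Milton, Maris, Willow}: 24 + 94 = 118
  {Larch, Pine} + {Ash, Milton, Maris, Willow}: 53 + 94 = 147
  {Ash, Pine} + {Larch, Milton, Maris, Willow}: 53 + 77 = 130
  … (31 splits in total)
  {Milton} + {Larch, Ash, Pine, Maris, Willow}: 44 + 73 = 117  ← best
Best: vehicle 1 Fern → Milton → Fern = 44; vehicle 2 Fern → Ash → Larch → Willow → Maris → Pine → Fern = 73; combined 117.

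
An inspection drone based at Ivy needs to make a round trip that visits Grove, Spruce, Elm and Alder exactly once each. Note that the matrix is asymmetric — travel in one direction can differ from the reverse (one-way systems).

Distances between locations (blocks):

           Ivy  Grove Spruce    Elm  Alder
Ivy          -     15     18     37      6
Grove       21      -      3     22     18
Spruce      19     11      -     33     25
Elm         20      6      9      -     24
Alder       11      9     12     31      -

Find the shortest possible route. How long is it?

Ivy → Grove → Spruce → Elm → Alder → Ivy: 15+3+33+24+11 = 86
Ivy → Grove → Spruce → Alder → Elm → Ivy: 15+3+25+31+20 = 94
Ivy → Grove → Elm → Spruce → Alder → Ivy: 15+22+9+25+11 = 82
Ivy → Grove → Elm → Alder → Spruce → Ivy: 15+22+24+12+19 = 92
Ivy → Grove → Alder → Spruce → Elm → Ivy: 15+18+12+33+20 = 98
Ivy → Grove → Alder → Elm → Spruce → Ivy: 15+18+31+9+19 = 92
Ivy → Spruce → Grove → Elm → Alder → Ivy: 18+11+22+24+11 = 86
Ivy → Spruce → Grove → Alder → Elm → Ivy: 18+11+18+31+20 = 98
Ivy → Spruce → Elm → Grove → Alder → Ivy: 18+33+6+18+11 = 86
Ivy → Spruce → Elm → Alder → Grove → Ivy: 18+33+24+9+21 = 105
Ivy → Spruce → Alder → Grove → Elm → Ivy: 18+25+9+22+20 = 94
Ivy → Spruce → Alder → Elm → Grove → Ivy: 18+25+31+6+21 = 101
Ivy → Elm → Grove → Spruce → Alder → Ivy: 37+6+3+25+11 = 82
Ivy → Elm → Grove → Alder → Spruce → Ivy: 37+6+18+12+19 = 92
… (10 more)
Ivy → Alder → Grove → Elm → Spruce → Ivy: 6+9+22+9+19 = 65  ← best
The minimum is 65.
One optimal route: Ivy → Alder → Grove → Elm → Spruce → Ivy.

Shortest round trip = 65 blocks.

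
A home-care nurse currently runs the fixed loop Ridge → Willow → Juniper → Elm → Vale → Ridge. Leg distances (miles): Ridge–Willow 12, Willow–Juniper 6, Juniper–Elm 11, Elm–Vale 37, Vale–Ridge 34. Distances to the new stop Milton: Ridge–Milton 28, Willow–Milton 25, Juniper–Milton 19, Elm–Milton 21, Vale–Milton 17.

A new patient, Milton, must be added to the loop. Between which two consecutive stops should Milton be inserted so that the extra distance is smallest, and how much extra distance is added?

Adding 1 miles by placing Milton on the Elm–Vale leg.

Insertion cost between consecutive stops i–j is d(i,Milton) + d(Milton,j) − d(i,j):
  between Ridge and Willow: 28 + 25 − 12 = 41
  between Willow and Juniper: 25 + 19 − 6 = 38
  between Juniper and Elm: 19 + 21 − 11 = 29
  between Elm and Vale: 21 + 17 − 37 = 1
  between Vale and Ridge: 17 + 28 − 34 = 11
Cheapest insertion is between Elm and Vale, adding 1.
New total = 100 + 1 = 101.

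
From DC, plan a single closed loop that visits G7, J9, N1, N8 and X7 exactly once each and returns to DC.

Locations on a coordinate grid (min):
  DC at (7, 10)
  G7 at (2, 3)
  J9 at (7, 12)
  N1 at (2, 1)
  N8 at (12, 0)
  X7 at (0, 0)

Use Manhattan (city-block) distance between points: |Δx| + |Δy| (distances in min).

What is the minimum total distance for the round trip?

DC-G7-J9-N1-N8-X7-DC: 12+14+16+11+12+17 = 82
DC-G7-J9-N1-X7-N8-DC: 12+14+16+3+12+15 = 72
DC-G7-J9-N8-N1-X7-DC: 12+14+17+11+3+17 = 74
DC-G7-J9-N8-X7-N1-DC: 12+14+17+12+3+14 = 72
DC-G7-J9-X7-N1-N8-DC: 12+14+19+3+11+15 = 74
DC-G7-J9-X7-N8-N1-DC: 12+14+19+12+11+14 = 82
DC-G7-N1-J9-N8-X7-DC: 12+2+16+17+12+17 = 76
DC-G7-N1-J9-X7-N8-DC: 12+2+16+19+12+15 = 76
DC-G7-N1-N8-J9-X7-DC: 12+2+11+17+19+17 = 78
DC-G7-N1-N8-X7-J9-DC: 12+2+11+12+19+2 = 58
DC-G7-N1-X7-J9-N8-DC: 12+2+3+19+17+15 = 68
DC-G7-N1-X7-N8-J9-DC: 12+2+3+12+17+2 = 48
DC-G7-N8-J9-N1-X7-DC: 12+13+17+16+3+17 = 78
DC-G7-N8-J9-X7-N1-DC: 12+13+17+19+3+14 = 78
… (46 more)
The minimum is 48.
One optimal route: DC → G7 → N1 → X7 → N8 → J9 → DC (or its reverse).

48 min — the shortest possible round trip.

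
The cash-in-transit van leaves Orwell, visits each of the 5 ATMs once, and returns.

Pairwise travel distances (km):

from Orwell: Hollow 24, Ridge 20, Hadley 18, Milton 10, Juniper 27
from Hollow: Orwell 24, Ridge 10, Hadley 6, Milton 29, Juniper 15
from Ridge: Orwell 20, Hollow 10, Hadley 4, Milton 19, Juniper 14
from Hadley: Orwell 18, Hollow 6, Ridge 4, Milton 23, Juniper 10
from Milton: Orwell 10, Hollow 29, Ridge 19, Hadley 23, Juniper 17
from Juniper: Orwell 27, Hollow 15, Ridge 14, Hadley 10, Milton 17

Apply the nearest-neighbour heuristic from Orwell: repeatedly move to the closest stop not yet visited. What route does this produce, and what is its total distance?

From Orwell: distances to unvisited — Milton=10, Hadley=18, Ridge=20, Hollow=24, Juniper=27. Nearest is Milton (10).
From Milton: distances to unvisited — Juniper=17, Ridge=19, Hadley=23, Hollow=29. Nearest is Juniper (17).
From Juniper: distances to unvisited — Hadley=10, Ridge=14, Hollow=15. Nearest is Hadley (10).
From Hadley: distances to unvisited — Ridge=4, Hollow=6. Nearest is Ridge (4).
From Ridge: distances to unvisited — Hollow=10. Nearest is Hollow (10).
Return Hollow→Orwell: 24.
Total = 10 + 17 + 10 + 4 + 10 + 24 = 75.

75 km along Orwell → Milton → Juniper → Hadley → Ridge → Hollow → Orwell.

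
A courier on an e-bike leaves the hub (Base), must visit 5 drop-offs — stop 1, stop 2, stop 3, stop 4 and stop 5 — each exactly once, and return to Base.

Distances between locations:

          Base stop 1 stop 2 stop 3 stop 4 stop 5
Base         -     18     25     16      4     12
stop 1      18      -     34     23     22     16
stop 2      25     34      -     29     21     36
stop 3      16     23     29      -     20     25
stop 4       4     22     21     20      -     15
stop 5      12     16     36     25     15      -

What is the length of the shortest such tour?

With 5 stops there are 5!/2 = 60 distinct round trips (a route and its reverse cost the same).
Base→stop 1→stop 2→stop 3→stop 4→stop 5→Base: 18+34+29+20+15+12 = 128
Base→stop 1→stop 2→stop 3→stop 5→stop 4→Base: 18+34+29+25+15+4 = 125
Base→stop 1→stop 2→stop 4→stop 3→stop 5→Base: 18+34+21+20+25+12 = 130
Base→stop 1→stop 2→stop 4→stop 5→stop 3→Base: 18+34+21+15+25+16 = 129
Base→stop 1→stop 2→stop 5→stop 3→stop 4→Base: 18+34+36+25+20+4 = 137
Base→stop 1→stop 2→stop 5→stop 4→stop 3→Base: 18+34+36+15+20+16 = 139
Base→stop 1→stop 3→stop 2→stop 4→stop 5→Base: 18+23+29+21+15+12 = 118
Base→stop 1→stop 3→stop 2→stop 5→stop 4→Base: 18+23+29+36+15+4 = 125
Base→stop 1→stop 3→stop 4→stop 2→stop 5→Base: 18+23+20+21+36+12 = 130
Base→stop 1→stop 3→stop 4→stop 5→stop 2→Base: 18+23+20+15+36+25 = 137
Base→stop 1→stop 3→stop 5→stop 2→stop 4→Base: 18+23+25+36+21+4 = 127
Base→stop 1→stop 3→stop 5→stop 4→stop 2→Base: 18+23+25+15+21+25 = 127
Base→stop 1→stop 4→stop 2→stop 3→stop 5→Base: 18+22+21+29+25+12 = 127
Base→stop 1→stop 4→stop 2→stop 5→stop 3→Base: 18+22+21+36+25+16 = 138
… (46 more)
Base→stop 4→stop 2→stop 3→stop 1→stop 5→Base: 4+21+29+23+16+12 = 105  ← best
The minimum is 105.
One optimal route: Base → stop 4 → stop 2 → stop 3 → stop 1 → stop 5 → Base (or its reverse).

Shortest round trip = 105.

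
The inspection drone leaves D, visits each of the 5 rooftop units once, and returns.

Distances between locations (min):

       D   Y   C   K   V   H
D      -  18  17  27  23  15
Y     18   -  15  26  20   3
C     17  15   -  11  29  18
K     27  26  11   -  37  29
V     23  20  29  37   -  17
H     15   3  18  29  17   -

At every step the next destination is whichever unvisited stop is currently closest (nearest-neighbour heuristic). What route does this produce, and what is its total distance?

Total distance 104 min via the nearest-neighbour route D → H → Y → C → K → V → D.

From D: distances to unvisited — H=15, C=17, Y=18, V=23, K=27. Nearest is H (15).
From H: distances to unvisited — Y=3, V=17, C=18, K=29. Nearest is Y (3).
From Y: distances to unvisited — C=15, V=20, K=26. Nearest is C (15).
From C: distances to unvisited — K=11, V=29. Nearest is K (11).
From K: distances to unvisited — V=37. Nearest is V (37).
Return V→D: 23.
Total = 15 + 3 + 15 + 11 + 37 + 23 = 104.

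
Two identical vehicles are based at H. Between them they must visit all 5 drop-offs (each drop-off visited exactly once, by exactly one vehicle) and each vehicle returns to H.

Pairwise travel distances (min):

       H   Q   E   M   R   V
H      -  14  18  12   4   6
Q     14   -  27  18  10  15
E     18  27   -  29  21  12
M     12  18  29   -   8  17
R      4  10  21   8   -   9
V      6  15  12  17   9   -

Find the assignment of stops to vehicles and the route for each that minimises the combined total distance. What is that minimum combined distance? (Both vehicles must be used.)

80 min — the smallest possible combined total.

Try each way of splitting the stops between the two vehicles (each non-empty) and, for each split, find the best tour for each vehicle:
  {Q} + {E, M, R, V}: 28 + 59 = 87
  {E} + {Q, M, R, V}: 36 + 51 = 87
  {Q, E} + {M, R, V}: 59 + 35 = 94
  {M} + {Q, E, R, V}: 24 + 59 = 83
  {Q, M} + {E, R, V}: 44 + 43 = 87
  {E, M} + {Q, R, V}: 59 + 35 = 94
  … (15 splits in total)
  {Q, M, R} + {E, V}: 44 + 36 = 80  ← best
Best: vehicle 1 H → Q → M → R → H = 44; vehicle 2 H → E → V → H = 36; combined 80.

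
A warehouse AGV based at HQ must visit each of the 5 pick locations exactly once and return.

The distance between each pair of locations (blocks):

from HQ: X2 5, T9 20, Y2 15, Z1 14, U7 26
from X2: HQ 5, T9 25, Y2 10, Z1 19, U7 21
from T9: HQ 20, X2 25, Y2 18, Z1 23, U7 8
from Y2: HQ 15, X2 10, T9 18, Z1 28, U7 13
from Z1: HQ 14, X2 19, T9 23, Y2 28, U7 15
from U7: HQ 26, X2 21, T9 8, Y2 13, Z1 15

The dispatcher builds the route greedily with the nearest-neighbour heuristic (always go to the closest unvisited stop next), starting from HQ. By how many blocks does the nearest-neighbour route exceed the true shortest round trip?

3 blocks longer than the optimal tour.

From HQ: X2=5, Z1=14, Y2=15, T9=20, U7=26 → choose X2 (5).
From X2: Y2=10, Z1=19, U7=21, T9=25 → choose Y2 (10).
From Y2: U7=13, T9=18, Z1=28 → choose U7 (13).
From U7: T9=8, Z1=15 → choose T9 (8).
From T9: Z1=23 → choose Z1 (23).
NN route HQ → X2 → Y2 → U7 → T9 → Z1 → HQ costs 73.
Optimal: HQ → X2 → Y2 → T9 → U7 → Z1 → HQ costs 70 (by enumerating all 60 distinct tours).
Excess = 73 − 70 = 3.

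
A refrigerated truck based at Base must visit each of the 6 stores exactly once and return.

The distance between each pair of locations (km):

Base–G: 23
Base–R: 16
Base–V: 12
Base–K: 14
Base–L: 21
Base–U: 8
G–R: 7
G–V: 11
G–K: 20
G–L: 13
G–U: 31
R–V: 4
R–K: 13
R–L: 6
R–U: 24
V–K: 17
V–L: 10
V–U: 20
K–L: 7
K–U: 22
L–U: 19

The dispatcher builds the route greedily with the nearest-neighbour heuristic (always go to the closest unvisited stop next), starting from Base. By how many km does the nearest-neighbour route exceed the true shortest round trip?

The nearest-neighbour route is 9 km longer than optimal.

Base: U=8, V=12, K=14, R=16, L=21, G=23 ⇒ U
U: L=19, V=20, K=22, R=24, G=31 ⇒ L
L: R=6, K=7, V=10, G=13 ⇒ R
R: V=4, G=7, K=13 ⇒ V
V: G=11, K=17 ⇒ G
G: K=20 ⇒ K
NN route Base → U → L → R → V → G → K → Base costs 82.
Optimal: Base → V → G → R → L → K → U → Base costs 73 (by enumerating all 360 distinct tours).
Excess = 82 − 73 = 9.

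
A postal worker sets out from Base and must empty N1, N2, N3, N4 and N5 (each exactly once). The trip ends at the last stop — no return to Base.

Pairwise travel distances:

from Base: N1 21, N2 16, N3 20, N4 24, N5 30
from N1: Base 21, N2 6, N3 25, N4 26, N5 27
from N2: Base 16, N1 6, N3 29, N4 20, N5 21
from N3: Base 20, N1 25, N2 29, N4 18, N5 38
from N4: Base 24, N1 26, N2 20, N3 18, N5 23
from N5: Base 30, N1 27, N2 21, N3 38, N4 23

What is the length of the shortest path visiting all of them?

There are 5! = 120 possible orderings.
Base → N1 → N2 → N3 → N4 → N5: 21+6+29+18+23 = 97
Base → N1 → N2 → N3 → N5 → N4: 21+6+29+38+23 = 117
Base → N1 → N2 → N4 → N3 → N5: 21+6+20+18+38 = 103
Base → N1 → N2 → N4 → N5 → N3: 21+6+20+23+38 = 108
Base → N1 → N2 → N5 → N3 → N4: 21+6+21+38+18 = 104
Base → N1 → N2 → N5 → N4 → N3: 21+6+21+23+18 = 89
Base → N1 → N3 → N2 → N4 → N5: 21+25+29+20+23 = 118
Base → N1 → N3 → N2 → N5 → N4: 21+25+29+21+23 = 119
Base → N1 → N3 → N4 → N2 → N5: 21+25+18+20+21 = 105
Base → N1 → N3 → N4 → N5 → N2: 21+25+18+23+21 = 108
Base → N1 → N3 → N5 → N2 → N4: 21+25+38+21+20 = 125
Base → N1 → N3 → N5 → N4 → N2: 21+25+38+23+20 = 127
Base → N1 → N4 → N2 → N3 → N5: 21+26+20+29+38 = 134
Base → N1 → N4 → N2 → N5 → N3: 21+26+20+21+38 = 126
… (106 more)
Base → N2 → N1 → N3 → N4 → N5: 16+6+25+18+23 = 88  ← best
The minimum is 88.
One shortest path: Base → N2 → N1 → N3 → N4 → N5.

Minimum one-way distance = 88.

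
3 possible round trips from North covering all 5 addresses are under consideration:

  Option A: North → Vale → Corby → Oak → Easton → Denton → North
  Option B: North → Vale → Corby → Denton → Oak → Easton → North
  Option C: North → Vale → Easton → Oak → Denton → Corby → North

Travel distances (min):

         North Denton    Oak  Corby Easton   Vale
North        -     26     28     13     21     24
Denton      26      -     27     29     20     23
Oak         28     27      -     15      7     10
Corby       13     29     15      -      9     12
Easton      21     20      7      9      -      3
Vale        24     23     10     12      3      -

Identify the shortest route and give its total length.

Shortest is Option C, total 103 min.

Option A: 24 + 12 + 15 + 7 + 20 + 26 = 104
Option B: 24 + 12 + 29 + 27 + 7 + 21 = 120
Option C: 24 + 3 + 7 + 27 + 29 + 13 = 103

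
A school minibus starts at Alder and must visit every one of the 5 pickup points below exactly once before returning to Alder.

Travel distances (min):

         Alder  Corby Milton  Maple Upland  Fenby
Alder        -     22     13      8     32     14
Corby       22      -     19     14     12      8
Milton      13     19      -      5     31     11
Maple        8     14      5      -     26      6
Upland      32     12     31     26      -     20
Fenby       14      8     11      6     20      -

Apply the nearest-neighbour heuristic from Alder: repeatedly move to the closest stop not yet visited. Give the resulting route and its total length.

At Alder the remaining stops are Maple 8, Milton 13, Fenby 14, Corby 22, Upland 32; go to Maple.
At Maple the remaining stops are Milton 5, Fenby 6, Corby 14, Upland 26; go to Milton.
At Milton the remaining stops are Fenby 11, Corby 19, Upland 31; go to Fenby.
At Fenby the remaining stops are Corby 8, Upland 20; go to Corby.
At Corby the remaining stops are Upland 12; go to Upland.
Return Upland→Alder: 32.
Total = 8 + 5 + 11 + 8 + 12 + 32 = 76.

Total distance 76 min via the nearest-neighbour route Alder → Maple → Milton → Fenby → Corby → Upland → Alder.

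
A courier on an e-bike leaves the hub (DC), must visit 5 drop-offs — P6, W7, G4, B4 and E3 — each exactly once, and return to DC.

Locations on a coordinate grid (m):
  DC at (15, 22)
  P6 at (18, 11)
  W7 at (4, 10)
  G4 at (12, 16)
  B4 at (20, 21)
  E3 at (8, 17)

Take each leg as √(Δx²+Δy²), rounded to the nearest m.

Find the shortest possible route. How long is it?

Minimum total distance: 48 m.

With 5 stops there are 5!/2 = 60 distinct round trips (a route and its reverse cost the same).
DC - P6 - W7 - G4 - B4 - E3 - DC: 11+14+10+9+13+9 = 66
DC - P6 - W7 - G4 - E3 - B4 - DC: 11+14+10+4+13+5 = 57
DC - P6 - W7 - B4 - G4 - E3 - DC: 11+14+19+9+4+9 = 66
DC - P6 - W7 - B4 - E3 - G4 - DC: 11+14+19+13+4+7 = 68
DC - P6 - W7 - E3 - G4 - B4 - DC: 11+14+8+4+9+5 = 51
DC - P6 - W7 - E3 - B4 - G4 - DC: 11+14+8+13+9+7 = 62
DC - P6 - G4 - W7 - B4 - E3 - DC: 11+8+10+19+13+9 = 70
DC - P6 - G4 - W7 - E3 - B4 - DC: 11+8+10+8+13+5 = 55
DC - P6 - G4 - B4 - W7 - E3 - DC: 11+8+9+19+8+9 = 64
DC - P6 - G4 - B4 - E3 - W7 - DC: 11+8+9+13+8+16 = 65
DC - P6 - G4 - E3 - W7 - B4 - DC: 11+8+4+8+19+5 = 55
DC - P6 - G4 - E3 - B4 - W7 - DC: 11+8+4+13+19+16 = 71
DC - P6 - B4 - W7 - G4 - E3 - DC: 11+10+19+10+4+9 = 63
DC - P6 - B4 - W7 - E3 - G4 - DC: 11+10+19+8+4+7 = 59
… (46 more)
DC - G4 - E3 - W7 - P6 - B4 - DC: 7+4+8+14+10+5 = 48  ← best
The minimum is 48.
One optimal route: DC → G4 → E3 → W7 → P6 → B4 → DC (or its reverse).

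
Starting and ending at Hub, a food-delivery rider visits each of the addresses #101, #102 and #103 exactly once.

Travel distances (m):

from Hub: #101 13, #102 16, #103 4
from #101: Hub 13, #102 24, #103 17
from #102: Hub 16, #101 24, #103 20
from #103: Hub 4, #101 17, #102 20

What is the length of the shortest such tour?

With 3 stops there are 3!/2 = 3 distinct round trips (a route and its reverse cost the same).
Hub → #101 → #102 → #103 → Hub: 13+24+20+4 = 61
Hub → #101 → #103 → #102 → Hub: 13+17+20+16 = 66
Hub → #102 → #101 → #103 → Hub: 16+24+17+4 = 61
The minimum is 61.
One optimal route: Hub → #101 → #102 → #103 → Hub (or its reverse).

61 m — the shortest possible round trip.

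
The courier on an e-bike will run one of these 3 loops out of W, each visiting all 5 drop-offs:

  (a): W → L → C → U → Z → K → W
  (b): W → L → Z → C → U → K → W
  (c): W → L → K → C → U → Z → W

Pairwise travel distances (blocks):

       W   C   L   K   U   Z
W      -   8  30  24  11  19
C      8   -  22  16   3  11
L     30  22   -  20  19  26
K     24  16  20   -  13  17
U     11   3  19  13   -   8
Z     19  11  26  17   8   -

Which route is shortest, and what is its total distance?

(a): 30 + 22 + 3 + 8 + 17 + 24 = 104
(b): 30 + 26 + 11 + 3 + 13 + 24 = 107
(c): 30 + 20 + 16 + 3 + 8 + 19 = 96

Shortest is (c), total 96 blocks.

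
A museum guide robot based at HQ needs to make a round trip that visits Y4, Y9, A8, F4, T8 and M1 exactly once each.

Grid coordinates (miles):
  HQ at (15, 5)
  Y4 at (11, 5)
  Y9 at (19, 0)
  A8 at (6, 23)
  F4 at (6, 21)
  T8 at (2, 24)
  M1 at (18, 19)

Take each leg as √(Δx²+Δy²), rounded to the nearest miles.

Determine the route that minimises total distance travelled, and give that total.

HQ→Y4→Y9→A8→F4→T8→M1→HQ: 4+9+26+2+5+17+14 = 77
HQ→Y4→Y9→A8→F4→M1→T8→HQ: 4+9+26+2+12+17+23 = 93
HQ→Y4→Y9→A8→T8→F4→M1→HQ: 4+9+26+4+5+12+14 = 74
HQ→Y4→Y9→A8→T8→M1→F4→HQ: 4+9+26+4+17+12+18 = 90
HQ→Y4→Y9→A8→M1→F4→T8→HQ: 4+9+26+13+12+5+23 = 92
HQ→Y4→Y9→A8→M1→T8→F4→HQ: 4+9+26+13+17+5+18 = 92
HQ→Y4→Y9→F4→A8→T8→M1→HQ: 4+9+25+2+4+17+14 = 75
HQ→Y4→Y9→F4→A8→M1→T8→HQ: 4+9+25+2+13+17+23 = 93
… (352 more)
HQ→Y4→F4→T8→A8→M1→Y9→HQ: 4+17+5+4+13+19+6 = 68  ← best
The minimum is 68.
One optimal route: HQ → Y4 → F4 → T8 → A8 → M1 → Y9 → HQ (or its reverse).

68 miles — the shortest possible round trip.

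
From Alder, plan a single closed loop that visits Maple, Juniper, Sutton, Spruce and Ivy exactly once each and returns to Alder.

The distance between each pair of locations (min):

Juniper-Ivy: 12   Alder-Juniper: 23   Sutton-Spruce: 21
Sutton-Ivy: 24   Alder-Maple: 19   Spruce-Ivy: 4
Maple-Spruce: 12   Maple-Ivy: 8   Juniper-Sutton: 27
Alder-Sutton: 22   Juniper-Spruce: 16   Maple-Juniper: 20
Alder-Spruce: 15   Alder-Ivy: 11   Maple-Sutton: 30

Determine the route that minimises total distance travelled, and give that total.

Alder-Maple-Juniper-Sutton-Spruce-Ivy-Alder: 19+20+27+21+4+11 = 102
Alder-Maple-Juniper-Sutton-Ivy-Spruce-Alder: 19+20+27+24+4+15 = 109
Alder-Maple-Juniper-Spruce-Sutton-Ivy-Alder: 19+20+16+21+24+11 = 111
Alder-Maple-Juniper-Spruce-Ivy-Sutton-Alder: 19+20+16+4+24+22 = 105
Alder-Maple-Juniper-Ivy-Sutton-Spruce-Alder: 19+20+12+24+21+15 = 111
Alder-Maple-Juniper-Ivy-Spruce-Sutton-Alder: 19+20+12+4+21+22 = 98
Alder-Maple-Sutton-Juniper-Spruce-Ivy-Alder: 19+30+27+16+4+11 = 107
Alder-Maple-Sutton-Juniper-Ivy-Spruce-Alder: 19+30+27+12+4+15 = 107
Alder-Maple-Sutton-Spruce-Juniper-Ivy-Alder: 19+30+21+16+12+11 = 109
Alder-Maple-Sutton-Spruce-Ivy-Juniper-Alder: 19+30+21+4+12+23 = 109
Alder-Maple-Sutton-Ivy-Juniper-Spruce-Alder: 19+30+24+12+16+15 = 116
Alder-Maple-Sutton-Ivy-Spruce-Juniper-Alder: 19+30+24+4+16+23 = 116
Alder-Maple-Spruce-Juniper-Sutton-Ivy-Alder: 19+12+16+27+24+11 = 109
Alder-Maple-Spruce-Juniper-Ivy-Sutton-Alder: 19+12+16+12+24+22 = 105
… (46 more)
Alder-Maple-Spruce-Ivy-Juniper-Sutton-Alder: 19+12+4+12+27+22 = 96  ← best
The minimum is 96.
One optimal route: Alder → Maple → Spruce → Ivy → Juniper → Sutton → Alder (or its reverse).

96 min — the shortest possible round trip.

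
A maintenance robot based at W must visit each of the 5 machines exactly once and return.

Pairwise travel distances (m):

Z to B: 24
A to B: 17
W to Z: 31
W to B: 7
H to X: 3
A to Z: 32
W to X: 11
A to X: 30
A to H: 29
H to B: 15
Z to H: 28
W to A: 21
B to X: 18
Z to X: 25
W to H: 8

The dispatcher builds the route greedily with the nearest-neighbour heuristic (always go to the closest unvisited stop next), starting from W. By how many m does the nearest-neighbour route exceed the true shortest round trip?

11 m longer than the optimal tour.

From W: B=7, H=8, X=11, A=21, Z=31 → choose B (7).
From B: H=15, A=17, X=18, Z=24 → choose H (15).
From H: X=3, Z=28, A=29 → choose X (3).
From X: Z=25, A=30 → choose Z (25).
From Z: A=32 → choose A (32).
NN route W → B → H → X → Z → A → W costs 103.
Optimal: W → H → X → Z → A → B → W costs 92 (by enumerating all 60 distinct tours).
Excess = 103 − 92 = 11.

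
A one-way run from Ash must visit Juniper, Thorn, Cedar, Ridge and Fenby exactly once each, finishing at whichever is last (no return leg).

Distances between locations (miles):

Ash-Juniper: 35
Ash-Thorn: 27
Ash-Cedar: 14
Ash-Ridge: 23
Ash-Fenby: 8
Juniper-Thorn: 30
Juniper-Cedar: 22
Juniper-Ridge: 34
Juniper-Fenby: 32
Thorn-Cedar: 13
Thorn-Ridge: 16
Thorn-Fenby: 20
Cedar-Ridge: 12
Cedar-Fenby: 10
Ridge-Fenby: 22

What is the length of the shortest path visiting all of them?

Shortest open route: 76 miles.

There are 5! = 120 possible orderings.
Ash - Juniper - Thorn - Cedar - Ridge - Fenby: 35+30+13+12+22 = 112
Ash - Juniper - Thorn - Cedar - Fenby - Ridge: 35+30+13+10+22 = 110
Ash - Juniper - Thorn - Ridge - Cedar - Fenby: 35+30+16+12+10 = 103
Ash - Juniper - Thorn - Ridge - Fenby - Cedar: 35+30+16+22+10 = 113
Ash - Juniper - Thorn - Fenby - Cedar - Ridge: 35+30+20+10+12 = 107
Ash - Juniper - Thorn - Fenby - Ridge - Cedar: 35+30+20+22+12 = 119
Ash - Juniper - Cedar - Thorn - Ridge - Fenby: 35+22+13+16+22 = 108
Ash - Juniper - Cedar - Thorn - Fenby - Ridge: 35+22+13+20+22 = 112
Ash - Juniper - Cedar - Ridge - Thorn - Fenby: 35+22+12+16+20 = 105
Ash - Juniper - Cedar - Ridge - Fenby - Thorn: 35+22+12+22+20 = 111
Ash - Juniper - Cedar - Fenby - Thorn - Ridge: 35+22+10+20+16 = 103
Ash - Juniper - Cedar - Fenby - Ridge - Thorn: 35+22+10+22+16 = 105
Ash - Juniper - Ridge - Thorn - Cedar - Fenby: 35+34+16+13+10 = 108
Ash - Juniper - Ridge - Thorn - Fenby - Cedar: 35+34+16+20+10 = 115
… (106 more)
Ash - Fenby - Cedar - Ridge - Thorn - Juniper: 8+10+12+16+30 = 76  ← best
The minimum is 76.
One shortest path: Ash → Fenby → Cedar → Ridge → Thorn → Juniper.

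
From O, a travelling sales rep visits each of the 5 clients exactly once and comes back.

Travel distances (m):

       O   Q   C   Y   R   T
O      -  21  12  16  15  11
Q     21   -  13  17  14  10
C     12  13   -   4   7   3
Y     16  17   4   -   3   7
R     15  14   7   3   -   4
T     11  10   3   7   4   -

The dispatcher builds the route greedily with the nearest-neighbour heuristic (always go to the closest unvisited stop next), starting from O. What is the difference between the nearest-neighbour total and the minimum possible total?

O: T=11, C=12, R=15, Y=16, Q=21 ⇒ T
T: C=3, R=4, Y=7, Q=10 ⇒ C
C: Y=4, R=7, Q=13 ⇒ Y
Y: R=3, Q=17 ⇒ R
R: Q=14 ⇒ Q
NN route O → T → C → Y → R → Q → O costs 56.
Optimal: O → Q → T → R → Y → C → O costs 54 (by enumerating all 60 distinct tours).
Excess = 56 − 54 = 2.

The nearest-neighbour route is 2 m longer than optimal.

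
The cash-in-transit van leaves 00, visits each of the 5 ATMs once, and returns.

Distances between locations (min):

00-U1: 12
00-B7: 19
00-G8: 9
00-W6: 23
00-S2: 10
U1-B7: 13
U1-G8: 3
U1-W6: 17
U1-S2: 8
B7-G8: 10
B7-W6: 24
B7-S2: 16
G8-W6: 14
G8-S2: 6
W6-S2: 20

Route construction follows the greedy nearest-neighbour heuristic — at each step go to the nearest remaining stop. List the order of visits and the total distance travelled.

Total distance 83 min via the nearest-neighbour route 00 → G8 → U1 → S2 → B7 → W6 → 00.

From 00: distances to unvisited — G8=9, S2=10, U1=12, B7=19, W6=23. Nearest is G8 (9).
From G8: distances to unvisited — U1=3, S2=6, B7=10, W6=14. Nearest is U1 (3).
From U1: distances to unvisited — S2=8, B7=13, W6=17. Nearest is S2 (8).
From S2: distances to unvisited — B7=16, W6=20. Nearest is B7 (16).
From B7: distances to unvisited — W6=24. Nearest is W6 (24).
Return W6→00: 23.
Total = 9 + 3 + 8 + 16 + 24 + 23 = 83.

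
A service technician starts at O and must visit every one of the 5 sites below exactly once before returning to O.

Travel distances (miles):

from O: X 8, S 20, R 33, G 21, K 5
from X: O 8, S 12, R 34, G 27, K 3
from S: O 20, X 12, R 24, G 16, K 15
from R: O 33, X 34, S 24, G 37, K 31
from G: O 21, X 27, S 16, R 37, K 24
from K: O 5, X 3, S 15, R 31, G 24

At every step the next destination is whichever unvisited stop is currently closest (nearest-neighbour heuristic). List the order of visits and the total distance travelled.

From O: distances to unvisited — K=5, X=8, S=20, G=21, R=33. Nearest is K (5).
From K: distances to unvisited — X=3, S=15, G=24, R=31. Nearest is X (3).
From X: distances to unvisited — S=12, G=27, R=34. Nearest is S (12).
From S: distances to unvisited — G=16, R=24. Nearest is G (16).
From G: distances to unvisited — R=37. Nearest is R (37).
Return R→O: 33.
Total = 5 + 3 + 12 + 16 + 37 + 33 = 106.

Nearest-neighbour total = 106 miles; route O → K → X → S → G → R → O.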